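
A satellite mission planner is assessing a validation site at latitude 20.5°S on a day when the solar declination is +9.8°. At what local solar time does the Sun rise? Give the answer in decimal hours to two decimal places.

6.25 h

−tan φ tan δ = −(-0.3739)(0.1727) = 0.0646; H_s = arccos(0.0646) = 86.30°.
Sunrise is at 12 − H_s/15 = 12 − 5.753 = 6.247 h local solar time.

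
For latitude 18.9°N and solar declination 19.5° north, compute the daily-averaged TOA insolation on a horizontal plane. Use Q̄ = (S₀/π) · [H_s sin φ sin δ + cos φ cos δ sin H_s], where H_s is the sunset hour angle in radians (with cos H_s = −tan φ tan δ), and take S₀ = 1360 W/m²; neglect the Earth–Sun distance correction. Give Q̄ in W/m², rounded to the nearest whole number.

462 W/m²

cos H_s = −tan(18.9°) · tan(19.5°) = -0.1212, so H_s = arccos(-0.1212) = 96.96°. In radians, H_s = 1.6923.
H_s sin φ sin δ = 1.6923 × 0.3239 × 0.3338 = 0.1830.
cos φ cos δ sin H_s = 0.9461 × 0.9426 × 0.9926 = 0.8852.
Q̄ = (1360/π) × (0.1830 + 0.8852) = 432.90 × 1.0682 = 462.42 W/m².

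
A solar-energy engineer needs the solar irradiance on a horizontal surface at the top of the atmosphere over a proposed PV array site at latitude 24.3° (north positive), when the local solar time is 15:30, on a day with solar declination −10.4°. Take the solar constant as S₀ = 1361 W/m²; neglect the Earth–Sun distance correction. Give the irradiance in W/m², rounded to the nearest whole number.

Hour angle H = 15° × (15.5 − 12) = 52.50°.
cos θ_z = sin φ sin δ + cos φ cos δ cos H = (0.4115)(-0.1805) + (0.9114)(0.9836)(0.6088) = 0.4715.
Top-of-atmosphere irradiance = S₀ cos θ_z = 1361 × 0.4715 = 641.71 W/m².

642 W/m²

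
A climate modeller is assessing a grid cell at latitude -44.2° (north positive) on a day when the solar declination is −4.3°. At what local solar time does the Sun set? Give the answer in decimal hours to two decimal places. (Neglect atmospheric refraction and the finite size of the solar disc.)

18.28 h

cos H_s = −tan(-44.2°) · tan(-4.3°) = -0.0731, so H_s = arccos(-0.0731) = 94.19°.
Sunset is at 12 + H_s/15 = 12 + 6.279 = 18.279 h local solar time.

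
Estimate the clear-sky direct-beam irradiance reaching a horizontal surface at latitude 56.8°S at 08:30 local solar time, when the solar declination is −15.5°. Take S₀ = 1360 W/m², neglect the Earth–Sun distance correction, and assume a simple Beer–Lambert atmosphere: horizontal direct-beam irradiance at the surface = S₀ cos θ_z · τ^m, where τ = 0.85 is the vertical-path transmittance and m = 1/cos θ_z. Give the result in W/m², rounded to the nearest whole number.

Hour angle H = 15° × (8.5 − 12) = -52.50°.
With φ = -56.8°, δ = -15.5°, H = -52.50°: sin φ sin δ = 0.2236, cos φ cos δ cos H = 0.3212, so cos θ_z = 0.5448.
Air mass m = 1/cos θ_z = 1/0.5448 = 1.836; τ^m = 0.85^1.836 = 0.7420.
Surface direct beam = 1360 × 0.5448 × 0.7420 = 549.77 W/m².

550 W/m²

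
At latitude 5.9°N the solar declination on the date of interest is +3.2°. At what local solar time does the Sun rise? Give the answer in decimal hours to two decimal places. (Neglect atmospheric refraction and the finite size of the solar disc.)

−tan φ tan δ = −(0.1033)(0.0559) = -0.0058; H_s = arccos(-0.0058) = 90.33°.
Sunrise is at 12 − H_s/15 = 12 − 6.022 = 5.978 h local solar time.

5.98 h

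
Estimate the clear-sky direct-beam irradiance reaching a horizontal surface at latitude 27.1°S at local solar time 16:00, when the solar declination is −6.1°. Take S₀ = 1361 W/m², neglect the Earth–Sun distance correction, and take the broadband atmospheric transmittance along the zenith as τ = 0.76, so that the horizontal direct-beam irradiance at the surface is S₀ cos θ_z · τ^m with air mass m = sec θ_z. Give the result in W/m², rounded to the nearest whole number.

Hour angle H = 15° × (16 − 12) = 60.00°.
cos θ_z = sin(-27.1°) sin(-6.1°) + cos(-27.1°) cos(-6.1°) cos(60.00°) = 0.0484 + 0.4426 = 0.4910.
Air mass m = 1/cos θ_z = 1/0.4910 = 2.037; τ^m = 0.76^2.037 = 0.5718.
Surface direct beam = 1361 × 0.4910 × 0.5718 = 382.11 W/m².

382 W/m²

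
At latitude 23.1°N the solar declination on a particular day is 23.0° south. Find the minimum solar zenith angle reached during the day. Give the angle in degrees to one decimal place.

46.1°

At local solar noon the hour angle is zero, so the zenith angle is |φ − δ| = |23.1° − (-23.0°)| = 46.1°.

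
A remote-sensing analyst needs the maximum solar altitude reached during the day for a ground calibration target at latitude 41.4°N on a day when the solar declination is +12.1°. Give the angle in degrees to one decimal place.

60.7°

At local solar noon the hour angle is zero, so the elevation is 90° − |φ − δ| = 90° − |41.4° − (12.1°)| = 90° − 29.3° = 60.7°.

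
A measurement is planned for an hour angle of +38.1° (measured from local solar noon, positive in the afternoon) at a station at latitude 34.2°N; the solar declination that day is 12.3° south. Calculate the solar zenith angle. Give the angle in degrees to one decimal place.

58.9°

With φ = 34.2°, δ = -12.3°, H = 38.10°: sin φ sin δ = -0.1197, cos φ cos δ cos H = 0.6359, so cos θ_z = 0.5162.
θ_z = arccos(0.5162) = 58.92°.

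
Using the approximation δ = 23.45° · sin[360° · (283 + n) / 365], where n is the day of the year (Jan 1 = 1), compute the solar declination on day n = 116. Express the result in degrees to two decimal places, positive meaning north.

+12.95°

360 × (283 + 116) / 365 = 393.534°; sin(393.534°) = 0.5524.
δ = 23.45 × 0.5524 = 12.954° ≈ +12.95°.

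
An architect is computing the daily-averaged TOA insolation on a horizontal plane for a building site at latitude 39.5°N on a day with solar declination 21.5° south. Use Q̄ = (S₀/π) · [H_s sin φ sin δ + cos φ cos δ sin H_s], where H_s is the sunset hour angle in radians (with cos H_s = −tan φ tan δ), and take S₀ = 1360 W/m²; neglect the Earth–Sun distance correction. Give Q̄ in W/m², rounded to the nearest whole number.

−tan φ tan δ = −(0.8243)(-0.3939) = 0.3247; H_s = arccos(0.3247) = 71.05°. In radians, H_s = 1.2401.
H_s sin φ sin δ = 1.2401 × 0.6361 × -0.3665 = -0.2891.
cos φ cos δ sin H_s = 0.7716 × 0.9304 × 0.9458 = 0.6790.
Q̄ = (1360/π) × (-0.2891 + 0.6790) = 432.90 × 0.3899 = 168.79 W/m².

169 W/m²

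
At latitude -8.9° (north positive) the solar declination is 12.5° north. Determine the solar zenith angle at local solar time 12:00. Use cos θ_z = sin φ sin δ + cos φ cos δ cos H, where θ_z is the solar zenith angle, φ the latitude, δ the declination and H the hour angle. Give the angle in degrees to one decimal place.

21.4°

Hour angle H = 15° × (12 − 12) = 0.00°.
With φ = -8.9°, δ = 12.5°, H = 0.00°: sin φ sin δ = -0.0335, cos φ cos δ cos H = 0.9645, so cos θ_z = 0.9310.
θ_z = arccos(0.9310) = 21.41°.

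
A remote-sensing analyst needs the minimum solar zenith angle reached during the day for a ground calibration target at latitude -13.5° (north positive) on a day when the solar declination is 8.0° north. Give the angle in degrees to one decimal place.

21.5°

At local solar noon the hour angle is zero, so the zenith angle is |φ − δ| = |-13.5° − (8.0°)| = 21.5°.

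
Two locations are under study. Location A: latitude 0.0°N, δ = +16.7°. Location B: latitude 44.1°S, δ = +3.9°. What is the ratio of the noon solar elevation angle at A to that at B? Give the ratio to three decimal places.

1.745

A: 90° − |0.0 − (16.7)| = 73.30°.
B: 90° − |-44.1 − (3.9)| = 42.00°.
Ratio A/B = 73.3000 / 42.0000 = 1.7452.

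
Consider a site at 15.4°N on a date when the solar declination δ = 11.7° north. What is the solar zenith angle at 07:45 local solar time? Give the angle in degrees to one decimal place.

Hour angle H = 15° × (7.75 − 12) = -63.75°.
cos θ_z = sin φ sin δ + cos φ cos δ cos H = (0.2656)(0.2028) + (0.9641)(0.9792)(0.4423) = 0.4714.
θ_z = arccos(0.4714) = 61.87°.

61.9°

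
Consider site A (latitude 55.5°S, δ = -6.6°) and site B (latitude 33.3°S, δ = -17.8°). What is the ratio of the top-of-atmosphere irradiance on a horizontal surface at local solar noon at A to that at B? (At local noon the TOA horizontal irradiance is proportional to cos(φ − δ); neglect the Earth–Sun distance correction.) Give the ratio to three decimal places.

0.682

A: cos θ_z = cos(-55.5° − (-6.6°)) = 0.6574.
B: cos θ_z = cos(-33.3° − (-17.8°)) = 0.9636.
Ratio A/B = 0.6574 / 0.9636 = 0.6822.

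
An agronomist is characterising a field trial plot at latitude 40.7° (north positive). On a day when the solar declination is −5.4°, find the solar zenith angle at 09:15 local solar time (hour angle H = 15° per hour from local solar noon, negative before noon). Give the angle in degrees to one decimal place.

59.6°

Hour angle H = 15° × (9.25 − 12) = -41.25°.
cos θ_z = sin φ sin δ + cos φ cos δ cos H = (0.6521)(-0.0941) + (0.7581)(0.9956)(0.7518) = 0.5061.
θ_z = arccos(0.5061) = 59.60°.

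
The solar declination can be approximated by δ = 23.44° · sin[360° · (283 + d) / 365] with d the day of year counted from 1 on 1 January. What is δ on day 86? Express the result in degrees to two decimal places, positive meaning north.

+1.61°

360 × (283 + 86) / 365 = 363.945°; sin(363.945°) = 0.0688.
δ = 23.44 × 0.0688 = 1.613° ≈ +1.61°.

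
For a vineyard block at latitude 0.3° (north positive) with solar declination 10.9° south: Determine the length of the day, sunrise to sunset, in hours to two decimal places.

−tan φ tan δ = −(0.0052)(-0.1926) = 0.0010; H_s = arccos(0.0010) = 89.94°.
Day length = 2 H_s / 15° h⁻¹ = 179.88° / 15 = 11.992 h.

11.99 hours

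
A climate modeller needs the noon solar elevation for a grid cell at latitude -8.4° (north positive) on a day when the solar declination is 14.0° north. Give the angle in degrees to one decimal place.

At local solar noon the hour angle is zero, so the elevation is 90° − |φ − δ| = 90° − |-8.4° − (14.0°)| = 90° − 22.4° = 67.6°.

67.6°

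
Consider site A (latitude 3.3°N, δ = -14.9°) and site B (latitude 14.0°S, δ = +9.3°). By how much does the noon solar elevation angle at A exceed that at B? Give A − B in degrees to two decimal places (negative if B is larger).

+5.10°

A: 90° − |3.3 − (-14.9)| = 71.80°.
B: 90° − |-14.0 − (9.3)| = 66.70°.
A − B = 71.80 − 66.70 = 5.10°.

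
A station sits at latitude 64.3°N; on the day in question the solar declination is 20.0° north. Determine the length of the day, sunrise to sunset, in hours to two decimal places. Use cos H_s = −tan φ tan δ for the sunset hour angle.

18.55 hours

−tan φ tan δ = −(2.0778)(0.3640) = -0.7563; H_s = arccos(-0.7563) = 139.14°.
Day length = 2 H_s / 15° h⁻¹ = 278.28° / 15 = 18.552 h.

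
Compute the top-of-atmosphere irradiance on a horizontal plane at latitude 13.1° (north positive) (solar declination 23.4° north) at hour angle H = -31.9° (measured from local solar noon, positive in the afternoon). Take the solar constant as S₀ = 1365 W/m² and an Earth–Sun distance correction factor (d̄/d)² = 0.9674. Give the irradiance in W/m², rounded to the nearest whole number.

cos θ_z = sin φ sin δ + cos φ cos δ cos H = (0.2267)(0.3971) + (0.9740)(0.9178)(0.8490) = 0.8490.
Top-of-atmosphere irradiance = S₀ (d̄/d)² cos θ_z = 1365 × 0.9674 × 0.8490 = 1121.11 W/m².

1121 W/m²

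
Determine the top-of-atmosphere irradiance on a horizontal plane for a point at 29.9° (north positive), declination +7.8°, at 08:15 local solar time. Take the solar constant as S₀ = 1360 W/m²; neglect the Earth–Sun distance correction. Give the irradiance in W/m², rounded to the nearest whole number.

741 W/m²

Hour angle H = 15° × (8.25 − 12) = -56.25°.
cos θ_z = sin φ sin δ + cos φ cos δ cos H = (0.4985)(0.1357) + (0.8669)(0.9907)(0.5556) = 0.5448.
Top-of-atmosphere irradiance = S₀ cos θ_z = 1360 × 0.5448 = 740.93 W/m².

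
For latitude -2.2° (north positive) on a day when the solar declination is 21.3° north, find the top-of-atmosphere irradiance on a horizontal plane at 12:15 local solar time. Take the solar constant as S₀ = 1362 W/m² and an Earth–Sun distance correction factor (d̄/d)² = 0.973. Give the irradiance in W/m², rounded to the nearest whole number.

Hour angle H = 15° × (12.25 − 12) = 3.75°.
With φ = -2.2°, δ = 21.3°, H = 3.75°: sin φ sin δ = -0.0139, cos φ cos δ cos H = 0.9290, so cos θ_z = 0.9151.
Top-of-atmosphere irradiance = S₀ (d̄/d)² cos θ_z = 1362 × 0.973 × 0.9151 = 1212.71 W/m².

1213 W/m²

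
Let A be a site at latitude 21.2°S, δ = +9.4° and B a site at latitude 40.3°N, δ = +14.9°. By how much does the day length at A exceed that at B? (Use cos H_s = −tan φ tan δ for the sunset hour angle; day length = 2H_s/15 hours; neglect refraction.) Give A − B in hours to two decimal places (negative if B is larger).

-2.23 h

A: H_s = arccos(−tan -21.2° · tan 9.4°) = 86.32°, so 2H_s/15 = 11.5093 h.
B: H_s = arccos(−tan 40.3° · tan 14.9°) = 103.04°, so 2H_s/15 = 13.7387 h.
A − B = 11.5093 − 13.7387 = -2.2294 h.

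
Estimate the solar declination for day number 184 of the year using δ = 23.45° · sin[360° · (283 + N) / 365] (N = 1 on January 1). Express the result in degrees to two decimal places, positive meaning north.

360 × (283 + 184) / 365 = 460.603°; sin(460.603°) = 0.9829.
δ = 23.45 × 0.9829 = 23.049° ≈ +23.05°.

+23.05°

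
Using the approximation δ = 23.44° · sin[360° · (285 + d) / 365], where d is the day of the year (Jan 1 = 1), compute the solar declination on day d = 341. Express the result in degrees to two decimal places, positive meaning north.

-22.88°

360 × (285 + 341) / 365 = 617.425°; sin(617.425°) = -0.9760.
δ = 23.44 × -0.9760 = -22.877° ≈ -22.88°.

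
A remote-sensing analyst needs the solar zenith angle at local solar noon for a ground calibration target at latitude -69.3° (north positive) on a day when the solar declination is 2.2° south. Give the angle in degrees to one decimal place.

At local solar noon the hour angle is zero, so the zenith angle is |φ − δ| = |-69.3° − (-2.2°)| = 67.1°.

67.1°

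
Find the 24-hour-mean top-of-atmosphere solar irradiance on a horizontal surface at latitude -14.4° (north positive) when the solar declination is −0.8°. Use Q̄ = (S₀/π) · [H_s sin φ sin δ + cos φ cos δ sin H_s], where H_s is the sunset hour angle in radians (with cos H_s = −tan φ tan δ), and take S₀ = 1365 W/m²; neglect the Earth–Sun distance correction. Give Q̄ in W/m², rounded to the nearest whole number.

423 W/m²

−tan φ tan δ = −(-0.2568)(-0.0140) = -0.0036; H_s = arccos(-0.0036) = 90.21°. In radians, H_s = 1.5745.
H_s sin φ sin δ = 1.5745 × -0.2487 × -0.0140 = 0.0055.
cos φ cos δ sin H_s = 0.9686 × 0.9999 × 1.0000 = 0.9685.
Q̄ = (1365/π) × (0.0055 + 0.9685) = 434.49 × 0.9740 = 423.19 W/m².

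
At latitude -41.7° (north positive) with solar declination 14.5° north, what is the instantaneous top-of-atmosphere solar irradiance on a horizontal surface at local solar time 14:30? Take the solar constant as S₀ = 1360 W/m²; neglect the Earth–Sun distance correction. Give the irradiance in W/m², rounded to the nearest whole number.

Hour angle H = 15° × (14.5 − 12) = 37.50°.
With φ = -41.7°, δ = 14.5°, H = 37.50°: sin φ sin δ = -0.1666, cos φ cos δ cos H = 0.5735, so cos θ_z = 0.4069.
Top-of-atmosphere irradiance = S₀ cos θ_z = 1360 × 0.4069 = 553.38 W/m².

553 W/m²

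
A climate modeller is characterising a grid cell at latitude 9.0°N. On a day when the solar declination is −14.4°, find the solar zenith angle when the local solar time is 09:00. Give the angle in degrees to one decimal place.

Hour angle H = 15° × (9 − 12) = -45.00°.
cos θ_z = sin(9.0°) sin(-14.4°) + cos(9.0°) cos(-14.4°) cos(-45.00°) = -0.0389 + 0.6765 = 0.6376.
θ_z = arccos(0.6376) = 50.39°.

50.4°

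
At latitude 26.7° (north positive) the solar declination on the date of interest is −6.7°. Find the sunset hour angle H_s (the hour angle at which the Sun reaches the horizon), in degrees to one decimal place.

86.6°

−tan φ tan δ = −(0.5029)(-0.1175) = 0.0591; H_s = arccos(0.0591) = 86.61°.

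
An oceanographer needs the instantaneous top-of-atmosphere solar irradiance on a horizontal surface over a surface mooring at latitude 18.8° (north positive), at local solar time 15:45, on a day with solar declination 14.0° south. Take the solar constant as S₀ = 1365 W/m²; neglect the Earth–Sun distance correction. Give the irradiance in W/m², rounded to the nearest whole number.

590 W/m²

Hour angle H = 15° × (15.75 − 12) = 56.25°.
cos θ_z = sin φ sin δ + cos φ cos δ cos H = (0.3223)(-0.2419) + (0.9466)(0.9703)(0.5556) = 0.4323.
Top-of-atmosphere irradiance = S₀ cos θ_z = 1365 × 0.4323 = 590.09 W/m².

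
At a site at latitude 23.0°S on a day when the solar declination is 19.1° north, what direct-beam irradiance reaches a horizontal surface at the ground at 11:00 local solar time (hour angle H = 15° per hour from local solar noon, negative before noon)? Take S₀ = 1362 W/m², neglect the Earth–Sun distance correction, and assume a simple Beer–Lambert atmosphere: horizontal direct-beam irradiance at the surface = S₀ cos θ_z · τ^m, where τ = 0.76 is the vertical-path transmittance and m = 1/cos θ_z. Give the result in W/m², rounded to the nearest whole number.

Hour angle H = 15° × (11 − 12) = -15.00°.
With φ = -23.0°, δ = 19.1°, H = -15.00°: sin φ sin δ = -0.1279, cos φ cos δ cos H = 0.8402, so cos θ_z = 0.7123.
Air mass m = 1/cos θ_z = 1/0.7123 = 1.404; τ^m = 0.76^1.404 = 0.6802.
Surface direct beam = 1362 × 0.7123 × 0.6802 = 659.90 W/m².

660 W/m²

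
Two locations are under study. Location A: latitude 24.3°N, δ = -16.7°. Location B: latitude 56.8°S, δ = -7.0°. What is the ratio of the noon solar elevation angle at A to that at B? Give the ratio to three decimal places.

1.219

A: 90° − |24.3 − (-16.7)| = 49.00°.
B: 90° − |-56.8 − (-7.0)| = 40.20°.
Ratio A/B = 49.0000 / 40.2000 = 1.2189.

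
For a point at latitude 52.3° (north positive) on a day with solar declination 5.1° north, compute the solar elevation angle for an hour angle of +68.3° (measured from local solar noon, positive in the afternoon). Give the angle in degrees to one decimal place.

cos θ_z = sin(52.3°) sin(5.1°) + cos(52.3°) cos(5.1°) cos(68.30°) = 0.0703 + 0.2252 = 0.2955.
θ_z = arccos(0.2955) = 72.81°, so the elevation is 90° − 72.81° = 17.19°.

17.2°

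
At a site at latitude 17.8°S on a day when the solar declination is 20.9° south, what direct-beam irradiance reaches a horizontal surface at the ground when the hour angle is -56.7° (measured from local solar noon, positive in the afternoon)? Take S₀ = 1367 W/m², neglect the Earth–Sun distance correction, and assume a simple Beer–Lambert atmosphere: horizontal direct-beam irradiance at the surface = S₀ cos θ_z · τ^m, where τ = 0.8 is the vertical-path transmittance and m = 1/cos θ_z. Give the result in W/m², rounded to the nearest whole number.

With φ = -17.8°, δ = -20.9°, H = -56.70°: sin φ sin δ = 0.1091, cos φ cos δ cos H = 0.4883, so cos θ_z = 0.5974.
Air mass m = 1/cos θ_z = 1/0.5974 = 1.674; τ^m = 0.8^1.674 = 0.6883.
Surface direct beam = 1367 × 0.5974 × 0.6883 = 562.10 W/m².

562 W/m²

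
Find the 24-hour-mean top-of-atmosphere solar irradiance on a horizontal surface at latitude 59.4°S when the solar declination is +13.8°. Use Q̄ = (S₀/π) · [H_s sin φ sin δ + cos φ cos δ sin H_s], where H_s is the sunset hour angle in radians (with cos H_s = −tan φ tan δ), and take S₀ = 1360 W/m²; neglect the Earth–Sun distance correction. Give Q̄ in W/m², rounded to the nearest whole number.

−tan φ tan δ = −(-1.6909)(0.2456) = 0.4153; H_s = arccos(0.4153) = 65.46°. In radians, H_s = 1.1425.
H_s sin φ sin δ = 1.1425 × -0.8607 × 0.2385 = -0.2345.
cos φ cos δ sin H_s = 0.5090 × 0.9711 × 0.9097 = 0.4497.
Q̄ = (1360/π) × (-0.2345 + 0.4497) = 432.90 × 0.2152 = 93.16 W/m².

93 W/m²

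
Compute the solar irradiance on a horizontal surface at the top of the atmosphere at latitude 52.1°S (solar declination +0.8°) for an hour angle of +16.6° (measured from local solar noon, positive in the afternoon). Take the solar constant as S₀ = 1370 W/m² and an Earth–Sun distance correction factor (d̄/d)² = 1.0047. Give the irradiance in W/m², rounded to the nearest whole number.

795 W/m²

With φ = -52.1°, δ = 0.8°, H = 16.60°: sin φ sin δ = -0.0110, cos φ cos δ cos H = 0.5886, so cos θ_z = 0.5776.
Top-of-atmosphere irradiance = S₀ (d̄/d)² cos θ_z = 1370 × 1.0047 × 0.5776 = 795.03 W/m².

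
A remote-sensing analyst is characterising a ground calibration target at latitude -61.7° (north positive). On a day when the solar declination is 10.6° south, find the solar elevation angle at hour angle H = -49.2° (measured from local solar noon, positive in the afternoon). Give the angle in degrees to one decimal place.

cos θ_z = sin(-61.7°) sin(-10.6°) + cos(-61.7°) cos(-10.6°) cos(-49.20°) = 0.1620 + 0.3045 = 0.4665.
θ_z = arccos(0.4665) = 62.19°, so the elevation is 90° − 62.19° = 27.81°.

27.8°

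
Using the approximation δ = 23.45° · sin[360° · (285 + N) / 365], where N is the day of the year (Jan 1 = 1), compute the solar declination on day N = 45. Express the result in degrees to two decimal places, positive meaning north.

-13.29°

360 × (285 + 45) / 365 = 325.479°; sin(325.479°) = -0.5667.
δ = 23.45 × -0.5667 = -13.289° ≈ -13.29°.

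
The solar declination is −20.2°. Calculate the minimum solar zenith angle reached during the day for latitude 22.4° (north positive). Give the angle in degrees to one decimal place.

42.6°

At local solar noon the hour angle is zero, so the zenith angle is |φ − δ| = |22.4° − (-20.2°)| = 42.6°.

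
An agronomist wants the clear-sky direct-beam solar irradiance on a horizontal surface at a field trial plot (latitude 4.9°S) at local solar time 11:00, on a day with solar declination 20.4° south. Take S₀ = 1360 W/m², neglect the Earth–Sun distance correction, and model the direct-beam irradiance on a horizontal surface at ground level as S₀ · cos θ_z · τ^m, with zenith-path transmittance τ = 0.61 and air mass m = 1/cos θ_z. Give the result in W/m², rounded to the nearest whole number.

746 W/m²

Hour angle H = 15° × (11 − 12) = -15.00°.
cos θ_z = sin(-4.9°) sin(-20.4°) + cos(-4.9°) cos(-20.4°) cos(-15.00°) = 0.0298 + 0.9020 = 0.9318.
Air mass m = 1/cos θ_z = 1/0.9318 = 1.073; τ^m = 0.61^1.073 = 0.5884.
Surface direct beam = 1360 × 0.9318 × 0.5884 = 745.65 W/m².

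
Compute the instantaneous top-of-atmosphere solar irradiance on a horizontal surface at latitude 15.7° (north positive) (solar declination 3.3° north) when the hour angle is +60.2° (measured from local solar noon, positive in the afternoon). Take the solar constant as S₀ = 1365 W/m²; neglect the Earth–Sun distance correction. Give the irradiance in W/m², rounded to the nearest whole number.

With φ = 15.7°, δ = 3.3°, H = 60.20°: sin φ sin δ = 0.0156, cos φ cos δ cos H = 0.4776, so cos θ_z = 0.4932.
Top-of-atmosphere irradiance = S₀ cos θ_z = 1365 × 0.4932 = 673.22 W/m².

673 W/m²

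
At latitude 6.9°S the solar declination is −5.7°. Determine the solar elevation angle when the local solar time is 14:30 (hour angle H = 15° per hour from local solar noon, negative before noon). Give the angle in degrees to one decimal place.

52.7°

Hour angle H = 15° × (14.5 − 12) = 37.50°.
cos θ_z = sin φ sin δ + cos φ cos δ cos H = (-0.1201)(-0.0993) + (0.9928)(0.9951)(0.7934) = 0.7958.
θ_z = arccos(0.7958) = 37.27°, so the elevation is 90° − 37.27° = 52.73°.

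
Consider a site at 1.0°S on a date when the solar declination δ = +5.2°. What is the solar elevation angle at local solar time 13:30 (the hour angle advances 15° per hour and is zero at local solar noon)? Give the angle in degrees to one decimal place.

Hour angle H = 15° × (13.5 − 12) = 22.50°.
cos θ_z = sin(-1.0°) sin(5.2°) + cos(-1.0°) cos(5.2°) cos(22.50°) = -0.0016 + 0.9199 = 0.9183.
θ_z = arccos(0.9183) = 23.32°, so the elevation is 90° − 23.32° = 66.68°.

66.7°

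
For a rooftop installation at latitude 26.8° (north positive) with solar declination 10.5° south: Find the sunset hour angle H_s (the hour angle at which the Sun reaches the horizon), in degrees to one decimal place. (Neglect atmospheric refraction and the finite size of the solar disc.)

84.6°

−tan φ tan δ = −(0.5051)(-0.1853) = 0.0936; H_s = arccos(0.0936) = 84.63°.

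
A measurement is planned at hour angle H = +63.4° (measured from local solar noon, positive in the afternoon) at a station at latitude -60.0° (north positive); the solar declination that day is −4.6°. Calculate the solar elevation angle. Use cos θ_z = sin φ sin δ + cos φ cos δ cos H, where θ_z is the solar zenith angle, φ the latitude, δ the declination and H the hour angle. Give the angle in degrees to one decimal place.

17.0°

cos θ_z = sin φ sin δ + cos φ cos δ cos H = (-0.8660)(-0.0802) + (0.5000)(0.9968)(0.4478) = 0.2926.
θ_z = arccos(0.2926) = 72.99°, so the elevation is 90° − 72.99° = 17.01°.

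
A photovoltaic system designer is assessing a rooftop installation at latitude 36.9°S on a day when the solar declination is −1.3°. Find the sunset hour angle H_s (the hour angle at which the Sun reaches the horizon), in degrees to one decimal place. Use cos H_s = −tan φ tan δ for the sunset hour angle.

91.0°

cos H_s = −tan(-36.9°) · tan(-1.3°) = -0.0170, so H_s = arccos(-0.0170) = 90.97°.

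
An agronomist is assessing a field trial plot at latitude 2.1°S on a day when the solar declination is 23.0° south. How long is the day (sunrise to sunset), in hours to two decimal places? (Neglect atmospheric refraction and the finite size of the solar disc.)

12.12 hours

−tan φ tan δ = −(-0.0367)(-0.4245) = -0.0156; H_s = arccos(-0.0156) = 90.89°.
Day length = 2 H_s / 15° h⁻¹ = 181.78° / 15 = 12.119 h.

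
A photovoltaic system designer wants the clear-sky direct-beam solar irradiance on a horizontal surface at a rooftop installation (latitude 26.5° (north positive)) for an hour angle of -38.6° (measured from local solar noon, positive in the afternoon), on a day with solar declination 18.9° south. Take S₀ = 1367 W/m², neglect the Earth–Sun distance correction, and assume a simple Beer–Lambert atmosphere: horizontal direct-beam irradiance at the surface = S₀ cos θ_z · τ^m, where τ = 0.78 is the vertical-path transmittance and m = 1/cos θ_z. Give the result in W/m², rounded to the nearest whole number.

cos θ_z = sin(26.5°) sin(-18.9°) + cos(26.5°) cos(-18.9°) cos(-38.60°) = -0.1445 + 0.6617 = 0.5172.
Air mass m = 1/cos θ_z = 1/0.5172 = 1.933; τ^m = 0.78^1.933 = 0.6186.
Surface direct beam = 1367 × 0.5172 × 0.6186 = 437.36 W/m².

437 W/m²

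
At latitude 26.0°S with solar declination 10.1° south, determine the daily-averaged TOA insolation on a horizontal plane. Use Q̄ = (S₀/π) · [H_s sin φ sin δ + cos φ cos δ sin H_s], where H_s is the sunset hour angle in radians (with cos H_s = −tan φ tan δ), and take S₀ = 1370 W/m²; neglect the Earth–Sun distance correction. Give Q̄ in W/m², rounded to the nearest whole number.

440 W/m²

−tan φ tan δ = −(-0.4877)(-0.1781) = -0.0869; H_s = arccos(-0.0869) = 94.99°. In radians, H_s = 1.6579.
H_s sin φ sin δ = 1.6579 × -0.4384 × -0.1754 = 0.1275.
cos φ cos δ sin H_s = 0.8988 × 0.9845 × 0.9962 = 0.8815.
Q̄ = (1370/π) × (0.1275 + 0.8815) = 436.08 × 1.0090 = 440.00 W/m².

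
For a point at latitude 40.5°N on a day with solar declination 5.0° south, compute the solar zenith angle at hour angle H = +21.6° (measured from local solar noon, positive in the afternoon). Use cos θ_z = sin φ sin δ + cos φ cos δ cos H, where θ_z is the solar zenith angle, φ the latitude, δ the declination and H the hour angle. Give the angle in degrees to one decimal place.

With φ = 40.5°, δ = -5.0°, H = 21.60°: sin φ sin δ = -0.0566, cos φ cos δ cos H = 0.7043, so cos θ_z = 0.6477.
θ_z = arccos(0.6477) = 49.63°.

49.6°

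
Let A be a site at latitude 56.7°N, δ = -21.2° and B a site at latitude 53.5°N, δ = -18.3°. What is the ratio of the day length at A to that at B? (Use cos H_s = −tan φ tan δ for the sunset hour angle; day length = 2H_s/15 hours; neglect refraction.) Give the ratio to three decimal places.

0.848

A: H_s = arccos(−tan 56.7° · tan -21.2°) = 53.81°, so 2H_s/15 = 7.1747 h.
B: H_s = arccos(−tan 53.5° · tan -18.3°) = 63.45°, so 2H_s/15 = 8.4600 h.
Ratio A/B = 7.1747 / 8.4600 = 0.8481.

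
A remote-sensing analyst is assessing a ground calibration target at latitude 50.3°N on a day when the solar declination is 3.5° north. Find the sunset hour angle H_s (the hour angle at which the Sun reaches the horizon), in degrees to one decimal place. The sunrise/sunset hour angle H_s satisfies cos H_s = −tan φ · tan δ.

94.2°

cos H_s = −tan(50.3°) · tan(3.5°) = -0.0737, so H_s = arccos(-0.0737) = 94.23°.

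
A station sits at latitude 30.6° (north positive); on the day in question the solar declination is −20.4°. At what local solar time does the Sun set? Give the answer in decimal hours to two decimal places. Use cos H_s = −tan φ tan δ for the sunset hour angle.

The sunset hour angle satisfies cos H_s = −tan φ tan δ = 0.2199, giving H_s = 77.30°.
Sunset is at 12 + H_s/15 = 12 + 5.153 = 17.153 h local solar time.

17.15 h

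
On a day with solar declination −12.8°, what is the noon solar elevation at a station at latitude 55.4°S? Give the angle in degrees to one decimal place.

47.4°

At local solar noon the hour angle is zero, so the elevation is 90° − |φ − δ| = 90° − |-55.4° − (-12.8°)| = 90° − 42.6° = 47.4°.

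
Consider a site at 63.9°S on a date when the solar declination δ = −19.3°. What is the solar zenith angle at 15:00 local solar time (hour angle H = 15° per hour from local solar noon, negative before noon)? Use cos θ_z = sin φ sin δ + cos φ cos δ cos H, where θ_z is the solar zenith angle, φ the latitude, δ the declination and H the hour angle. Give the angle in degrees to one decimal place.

Hour angle H = 15° × (15 − 12) = 45.00°.
cos θ_z = sin φ sin δ + cos φ cos δ cos H = (-0.8980)(-0.3305) + (0.4399)(0.9438)(0.7071) = 0.5904.
θ_z = arccos(0.5904) = 53.81°.

53.8°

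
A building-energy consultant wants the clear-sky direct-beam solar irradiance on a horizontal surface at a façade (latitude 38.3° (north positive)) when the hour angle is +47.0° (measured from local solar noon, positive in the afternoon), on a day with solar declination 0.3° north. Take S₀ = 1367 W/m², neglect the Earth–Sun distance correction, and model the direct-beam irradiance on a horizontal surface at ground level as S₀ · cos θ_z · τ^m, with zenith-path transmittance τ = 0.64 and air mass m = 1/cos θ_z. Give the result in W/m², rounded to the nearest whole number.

321 W/m²

cos θ_z = sin φ sin δ + cos φ cos δ cos H = (0.6198)(0.0052) + (0.7848)(1.0000)(0.6820) = 0.5385.
Air mass m = 1/cos θ_z = 1/0.5385 = 1.857; τ^m = 0.64^1.857 = 0.4366.
Surface direct beam = 1367 × 0.5385 × 0.4366 = 321.39 W/m².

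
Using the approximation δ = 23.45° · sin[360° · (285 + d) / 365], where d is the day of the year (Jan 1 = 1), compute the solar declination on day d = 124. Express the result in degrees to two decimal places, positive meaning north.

+16.11°

360 × (285 + 124) / 365 = 403.397°; sin(403.397°) = 0.6870.
δ = 23.45 × 0.6870 = 16.110° ≈ +16.11°.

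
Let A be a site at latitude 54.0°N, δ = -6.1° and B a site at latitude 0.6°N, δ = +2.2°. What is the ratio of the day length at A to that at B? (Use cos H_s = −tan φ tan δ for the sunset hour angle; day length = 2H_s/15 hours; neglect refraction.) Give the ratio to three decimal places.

0.906

A: H_s = arccos(−tan 54.0° · tan -6.1°) = 81.54°, so 2H_s/15 = 10.8720 h.
B: H_s = arccos(−tan 0.6° · tan 2.2°) = 90.02°, so 2H_s/15 = 12.0027 h.
Ratio A/B = 10.8720 / 12.0027 = 0.9058.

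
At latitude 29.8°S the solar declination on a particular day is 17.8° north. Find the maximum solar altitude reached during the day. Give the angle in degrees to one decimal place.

At local solar noon the hour angle is zero, so the elevation is 90° − |φ − δ| = 90° − |-29.8° − (17.8°)| = 90° − 47.6° = 42.4°.

42.4°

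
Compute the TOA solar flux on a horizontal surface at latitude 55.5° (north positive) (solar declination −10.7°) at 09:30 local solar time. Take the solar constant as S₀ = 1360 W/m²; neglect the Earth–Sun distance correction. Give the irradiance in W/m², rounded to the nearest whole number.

392 W/m²

Hour angle H = 15° × (9.5 − 12) = -37.50°.
With φ = 55.5°, δ = -10.7°, H = -37.50°: sin φ sin δ = -0.1530, cos φ cos δ cos H = 0.4415, so cos θ_z = 0.2885.
Top-of-atmosphere irradiance = S₀ cos θ_z = 1360 × 0.2885 = 392.36 W/m².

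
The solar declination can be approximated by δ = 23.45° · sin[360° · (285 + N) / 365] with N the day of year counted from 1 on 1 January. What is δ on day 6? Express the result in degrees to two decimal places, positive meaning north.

-22.42°

360 × (285 + 6) / 365 = 287.014°; sin(287.014°) = -0.9562.
δ = 23.45 × -0.9562 = -22.423° ≈ -22.42°.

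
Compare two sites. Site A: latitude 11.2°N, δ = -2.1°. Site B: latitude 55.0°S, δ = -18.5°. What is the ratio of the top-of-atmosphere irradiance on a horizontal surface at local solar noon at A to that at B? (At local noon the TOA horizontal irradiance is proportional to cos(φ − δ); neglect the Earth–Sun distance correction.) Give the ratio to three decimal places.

1.211

A: cos θ_z = cos(11.2° − (-2.1°)) = 0.9732.
B: cos θ_z = cos(-55.0° − (-18.5°)) = 0.8039.
Ratio A/B = 0.9732 / 0.8039 = 1.2106.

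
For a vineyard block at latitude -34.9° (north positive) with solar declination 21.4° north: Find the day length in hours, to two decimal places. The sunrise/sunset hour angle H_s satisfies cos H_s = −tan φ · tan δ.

cos H_s = −tan(-34.9°) · tan(21.4°) = 0.2734, so H_s = arccos(0.2734) = 74.13°.
Day length = 2 H_s / 15° h⁻¹ = 148.26° / 15 = 9.884 h.

9.88 hours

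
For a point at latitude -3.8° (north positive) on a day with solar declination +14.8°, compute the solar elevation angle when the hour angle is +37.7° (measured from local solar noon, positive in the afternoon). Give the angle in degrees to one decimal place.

48.3°

With φ = -3.8°, δ = 14.8°, H = 37.70°: sin φ sin δ = -0.0169, cos φ cos δ cos H = 0.7633, so cos θ_z = 0.7464.
θ_z = arccos(0.7464) = 41.72°, so the elevation is 90° − 41.72° = 48.28°.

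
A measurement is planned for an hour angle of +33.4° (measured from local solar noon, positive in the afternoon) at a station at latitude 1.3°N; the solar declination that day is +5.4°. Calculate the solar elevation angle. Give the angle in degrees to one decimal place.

cos θ_z = sin(1.3°) sin(5.4°) + cos(1.3°) cos(5.4°) cos(33.40°) = 0.0021 + 0.8309 = 0.8330.
θ_z = arccos(0.8330) = 33.59°, so the elevation is 90° − 33.59° = 56.41°.

56.4°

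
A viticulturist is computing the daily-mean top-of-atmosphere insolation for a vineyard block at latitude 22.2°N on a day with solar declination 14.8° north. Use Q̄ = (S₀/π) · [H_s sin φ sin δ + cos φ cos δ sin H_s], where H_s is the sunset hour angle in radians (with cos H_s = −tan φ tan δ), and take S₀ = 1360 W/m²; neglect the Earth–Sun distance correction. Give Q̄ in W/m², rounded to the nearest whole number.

455 W/m²

cos H_s = −tan(22.2°) · tan(14.8°) = -0.1078, so H_s = arccos(-0.1078) = 96.19°. In radians, H_s = 1.6788.
H_s sin φ sin δ = 1.6788 × 0.3778 × 0.2554 = 0.1620.
cos φ cos δ sin H_s = 0.9259 × 0.9668 × 0.9942 = 0.8900.
Q̄ = (1360/π) × (0.1620 + 0.8900) = 432.90 × 1.0520 = 455.41 W/m².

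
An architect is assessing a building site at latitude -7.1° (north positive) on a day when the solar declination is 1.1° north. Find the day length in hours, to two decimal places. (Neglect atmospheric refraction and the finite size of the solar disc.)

−tan φ tan δ = −(-0.1246)(0.0192) = 0.0024; H_s = arccos(0.0024) = 89.86°.
Day length = 2 H_s / 15° h⁻¹ = 179.72° / 15 = 11.981 h.

11.98 hours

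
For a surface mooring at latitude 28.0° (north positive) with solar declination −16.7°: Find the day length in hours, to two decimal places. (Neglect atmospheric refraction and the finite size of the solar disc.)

The sunset hour angle satisfies cos H_s = −tan φ tan δ = 0.1595, giving H_s = 80.82°.
Day length = 2 H_s / 15° h⁻¹ = 161.64° / 15 = 10.776 h.

10.78 hours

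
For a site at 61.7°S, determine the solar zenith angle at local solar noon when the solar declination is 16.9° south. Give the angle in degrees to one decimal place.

44.8°

At local solar noon the hour angle is zero, so the zenith angle is |φ − δ| = |-61.7° − (-16.9°)| = 44.8°.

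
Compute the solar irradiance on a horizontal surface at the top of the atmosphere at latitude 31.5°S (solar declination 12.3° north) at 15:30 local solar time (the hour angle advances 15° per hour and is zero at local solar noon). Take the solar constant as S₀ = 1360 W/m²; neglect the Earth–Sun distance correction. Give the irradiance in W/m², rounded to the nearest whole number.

538 W/m²

Hour angle H = 15° × (15.5 − 12) = 52.50°.
cos θ_z = sin φ sin δ + cos φ cos δ cos H = (-0.5225)(0.2130) + (0.8526)(0.9770)(0.6088) = 0.3958.
Top-of-atmosphere irradiance = S₀ cos θ_z = 1360 × 0.3958 = 538.29 W/m².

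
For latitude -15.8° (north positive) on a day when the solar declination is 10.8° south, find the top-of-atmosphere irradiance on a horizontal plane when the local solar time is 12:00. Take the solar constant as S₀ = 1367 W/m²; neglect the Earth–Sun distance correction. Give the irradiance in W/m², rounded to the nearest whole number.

1362 W/m²

Hour angle H = 15° × (12 − 12) = 0.00°.
cos θ_z = sin(-15.8°) sin(-10.8°) + cos(-15.8°) cos(-10.8°) cos(0.00°) = 0.0510 + 0.9452 = 0.9962.
Top-of-atmosphere irradiance = S₀ cos θ_z = 1367 × 0.9962 = 1361.81 W/m².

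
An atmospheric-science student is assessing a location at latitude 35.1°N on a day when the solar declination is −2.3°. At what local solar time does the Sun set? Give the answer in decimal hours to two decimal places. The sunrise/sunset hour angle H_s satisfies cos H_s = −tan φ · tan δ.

−tan φ tan δ = −(0.7028)(-0.0402) = 0.0283; H_s = arccos(0.0283) = 88.38°.
Sunset is at 12 + H_s/15 = 12 + 5.892 = 17.892 h local solar time.

17.89 h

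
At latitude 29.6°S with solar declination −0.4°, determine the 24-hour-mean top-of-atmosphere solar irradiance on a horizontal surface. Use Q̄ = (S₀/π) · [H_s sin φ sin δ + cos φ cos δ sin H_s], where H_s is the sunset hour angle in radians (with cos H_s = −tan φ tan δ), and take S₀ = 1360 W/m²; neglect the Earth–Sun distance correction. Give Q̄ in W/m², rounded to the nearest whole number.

The sunset hour angle satisfies cos H_s = −tan φ tan δ = -0.0040, giving H_s = 90.23°. In radians, H_s = 1.5748.
H_s sin φ sin δ = 1.5748 × -0.4939 × -0.0070 = 0.0054.
cos φ cos δ sin H_s = 0.8695 × 1.0000 × 1.0000 = 0.8695.
Q̄ = (1360/π) × (0.0054 + 0.8695) = 432.90 × 0.8749 = 378.74 W/m².

379 W/m²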